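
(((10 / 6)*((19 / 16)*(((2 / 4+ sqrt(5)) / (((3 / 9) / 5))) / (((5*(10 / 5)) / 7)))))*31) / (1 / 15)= 309225 / 64+ 309225*sqrt(5) / 32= 26439.39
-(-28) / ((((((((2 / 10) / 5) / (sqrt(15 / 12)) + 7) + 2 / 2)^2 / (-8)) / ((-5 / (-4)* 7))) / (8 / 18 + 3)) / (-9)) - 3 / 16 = 37968259799997 / 39998400016 - 9493750000* sqrt(5) / 2499900001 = 940.75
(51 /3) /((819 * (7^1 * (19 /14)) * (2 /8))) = 136 /15561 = 0.01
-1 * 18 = -18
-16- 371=-387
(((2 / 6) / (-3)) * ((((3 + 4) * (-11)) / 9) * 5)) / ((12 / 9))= 385 / 108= 3.56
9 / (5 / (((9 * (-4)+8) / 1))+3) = 252 / 79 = 3.19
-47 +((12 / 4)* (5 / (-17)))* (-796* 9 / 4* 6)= 160391 / 17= 9434.76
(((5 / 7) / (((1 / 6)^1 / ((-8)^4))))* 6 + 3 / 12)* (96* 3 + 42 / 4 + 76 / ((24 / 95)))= 2651265173 / 42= 63125361.26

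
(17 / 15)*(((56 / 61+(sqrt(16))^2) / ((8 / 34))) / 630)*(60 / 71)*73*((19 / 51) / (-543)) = -4055588 / 740795895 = -0.01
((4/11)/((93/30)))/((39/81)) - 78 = -344694/4433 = -77.76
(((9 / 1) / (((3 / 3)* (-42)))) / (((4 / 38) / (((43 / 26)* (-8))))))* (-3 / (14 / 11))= -80883 / 1274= -63.49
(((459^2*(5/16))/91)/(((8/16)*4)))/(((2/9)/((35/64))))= 47403225/53248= 890.23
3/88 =0.03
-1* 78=-78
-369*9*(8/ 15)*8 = -70848/ 5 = -14169.60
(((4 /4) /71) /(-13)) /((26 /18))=-9 /11999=-0.00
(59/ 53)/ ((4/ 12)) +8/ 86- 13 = -21804/ 2279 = -9.57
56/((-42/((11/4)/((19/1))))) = -11/57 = -0.19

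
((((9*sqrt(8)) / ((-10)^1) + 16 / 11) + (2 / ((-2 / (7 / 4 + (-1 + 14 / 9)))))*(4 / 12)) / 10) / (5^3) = 163 / 297000 - 9*sqrt(2) / 6250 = -0.00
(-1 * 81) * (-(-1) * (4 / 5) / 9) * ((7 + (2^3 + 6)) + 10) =-1116 / 5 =-223.20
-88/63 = -1.40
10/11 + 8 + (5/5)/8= 795/88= 9.03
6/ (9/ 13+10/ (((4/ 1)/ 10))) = 39/ 167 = 0.23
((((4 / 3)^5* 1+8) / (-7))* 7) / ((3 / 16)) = -47488 / 729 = -65.14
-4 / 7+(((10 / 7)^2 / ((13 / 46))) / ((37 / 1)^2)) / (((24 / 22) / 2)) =-1469648 / 2616159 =-0.56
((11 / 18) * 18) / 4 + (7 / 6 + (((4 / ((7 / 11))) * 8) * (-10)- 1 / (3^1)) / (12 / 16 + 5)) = -53835 / 644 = -83.59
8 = 8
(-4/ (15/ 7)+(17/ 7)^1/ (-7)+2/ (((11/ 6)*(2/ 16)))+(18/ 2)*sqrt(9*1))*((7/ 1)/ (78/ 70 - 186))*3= -270958/ 71181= -3.81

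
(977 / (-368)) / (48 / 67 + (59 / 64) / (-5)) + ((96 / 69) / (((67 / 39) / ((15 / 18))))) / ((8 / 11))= -71403050 / 17578187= -4.06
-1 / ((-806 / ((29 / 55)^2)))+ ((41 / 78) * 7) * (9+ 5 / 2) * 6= 309504808 / 1219075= 253.88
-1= -1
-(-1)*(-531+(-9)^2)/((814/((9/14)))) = -2025/5698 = -0.36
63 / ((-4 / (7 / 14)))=-63 / 8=-7.88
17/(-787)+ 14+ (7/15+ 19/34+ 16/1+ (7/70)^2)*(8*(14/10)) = 1027386233/5017125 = 204.78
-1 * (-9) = 9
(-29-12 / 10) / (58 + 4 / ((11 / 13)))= -1661 / 3450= -0.48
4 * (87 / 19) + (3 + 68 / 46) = 9961 / 437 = 22.79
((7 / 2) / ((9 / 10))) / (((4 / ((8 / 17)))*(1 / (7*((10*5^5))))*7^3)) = 312500 / 1071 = 291.78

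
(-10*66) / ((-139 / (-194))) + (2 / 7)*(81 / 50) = -920.69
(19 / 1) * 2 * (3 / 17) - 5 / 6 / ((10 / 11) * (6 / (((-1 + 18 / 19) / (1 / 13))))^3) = 2027163031 / 302234976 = 6.71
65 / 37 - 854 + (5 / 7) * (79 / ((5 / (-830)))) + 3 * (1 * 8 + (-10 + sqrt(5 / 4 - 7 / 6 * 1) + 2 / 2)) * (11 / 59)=-156170986 / 15281 + 11 * sqrt(3) / 118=-10219.78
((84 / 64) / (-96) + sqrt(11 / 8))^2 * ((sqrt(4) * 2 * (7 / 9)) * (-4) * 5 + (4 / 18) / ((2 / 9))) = -198633847 / 2359296 + 3857 * sqrt(22) / 9216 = -82.23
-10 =-10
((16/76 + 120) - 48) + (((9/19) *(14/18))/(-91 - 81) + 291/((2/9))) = 1381.71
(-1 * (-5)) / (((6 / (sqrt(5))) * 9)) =5 * sqrt(5) / 54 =0.21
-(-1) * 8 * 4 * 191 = 6112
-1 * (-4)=4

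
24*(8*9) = 1728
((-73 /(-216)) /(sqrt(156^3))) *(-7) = -511 *sqrt(39) /2628288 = -0.00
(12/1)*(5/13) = 60/13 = 4.62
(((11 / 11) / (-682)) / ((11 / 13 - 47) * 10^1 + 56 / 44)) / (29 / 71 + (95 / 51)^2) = 2400723 / 2922625122064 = 0.00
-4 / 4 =-1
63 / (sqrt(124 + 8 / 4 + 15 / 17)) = 21 * sqrt(36669) / 719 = 5.59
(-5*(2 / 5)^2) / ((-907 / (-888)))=-3552 / 4535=-0.78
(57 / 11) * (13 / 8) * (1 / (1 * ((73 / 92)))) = 17043 / 1606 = 10.61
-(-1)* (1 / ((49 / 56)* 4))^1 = 2 / 7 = 0.29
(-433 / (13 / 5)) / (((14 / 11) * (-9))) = 23815 / 1638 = 14.54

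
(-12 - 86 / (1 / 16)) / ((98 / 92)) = -1303.02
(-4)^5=-1024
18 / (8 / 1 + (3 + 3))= 9 / 7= 1.29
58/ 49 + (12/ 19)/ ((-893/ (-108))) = 1.26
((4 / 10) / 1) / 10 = 1 / 25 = 0.04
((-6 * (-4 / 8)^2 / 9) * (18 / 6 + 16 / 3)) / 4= -25 / 72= -0.35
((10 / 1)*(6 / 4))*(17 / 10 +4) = 171 / 2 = 85.50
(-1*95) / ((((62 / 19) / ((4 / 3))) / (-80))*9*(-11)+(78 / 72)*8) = -866400 / 106661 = -8.12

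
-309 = -309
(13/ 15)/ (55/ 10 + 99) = 0.01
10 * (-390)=-3900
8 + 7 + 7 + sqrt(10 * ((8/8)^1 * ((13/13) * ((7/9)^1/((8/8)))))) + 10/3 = sqrt(70)/3 + 76/3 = 28.12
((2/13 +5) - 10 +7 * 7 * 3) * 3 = 5544/13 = 426.46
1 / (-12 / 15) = -5 / 4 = -1.25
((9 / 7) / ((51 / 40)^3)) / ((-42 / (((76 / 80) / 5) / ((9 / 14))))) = -12160 / 2785671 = -0.00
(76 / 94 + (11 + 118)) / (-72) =-6101 / 3384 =-1.80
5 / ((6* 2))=5 / 12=0.42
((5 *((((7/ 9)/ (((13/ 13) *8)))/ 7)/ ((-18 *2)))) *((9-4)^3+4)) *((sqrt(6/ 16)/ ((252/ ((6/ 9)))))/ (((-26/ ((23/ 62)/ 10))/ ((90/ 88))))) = 4945 *sqrt(6)/ 20590682112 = 0.00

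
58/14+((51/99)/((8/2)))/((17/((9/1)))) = 1297/308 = 4.21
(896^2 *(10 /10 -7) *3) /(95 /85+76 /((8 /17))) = -163774464 /1843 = -88862.98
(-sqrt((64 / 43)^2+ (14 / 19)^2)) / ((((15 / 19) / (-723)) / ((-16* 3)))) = -23136* sqrt(460265) / 215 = -73005.20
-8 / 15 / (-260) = 0.00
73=73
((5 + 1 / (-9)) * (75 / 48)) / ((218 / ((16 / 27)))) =550 / 26487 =0.02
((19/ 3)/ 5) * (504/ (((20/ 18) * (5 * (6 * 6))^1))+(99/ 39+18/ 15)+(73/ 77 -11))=-601236/ 125125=-4.81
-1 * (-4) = 4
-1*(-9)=9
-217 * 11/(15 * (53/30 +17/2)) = -31/2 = -15.50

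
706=706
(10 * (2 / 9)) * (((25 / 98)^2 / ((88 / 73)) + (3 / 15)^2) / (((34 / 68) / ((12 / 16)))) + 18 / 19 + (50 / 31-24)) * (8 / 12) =-31.55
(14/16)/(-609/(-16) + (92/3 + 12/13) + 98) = 78/14945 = 0.01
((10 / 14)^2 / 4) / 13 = 25 / 2548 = 0.01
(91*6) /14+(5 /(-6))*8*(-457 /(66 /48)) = 74407 /33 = 2254.76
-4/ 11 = -0.36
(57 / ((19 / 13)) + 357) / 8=99 / 2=49.50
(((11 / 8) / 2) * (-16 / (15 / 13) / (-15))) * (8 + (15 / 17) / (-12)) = 77077 / 15300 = 5.04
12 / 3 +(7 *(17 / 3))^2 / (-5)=-13981 / 45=-310.69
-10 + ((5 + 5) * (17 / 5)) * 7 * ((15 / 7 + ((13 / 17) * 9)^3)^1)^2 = 25626496.05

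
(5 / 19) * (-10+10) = 0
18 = 18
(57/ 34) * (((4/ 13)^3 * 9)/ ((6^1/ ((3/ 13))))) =8208/ 485537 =0.02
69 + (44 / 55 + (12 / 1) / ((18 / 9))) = 379 / 5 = 75.80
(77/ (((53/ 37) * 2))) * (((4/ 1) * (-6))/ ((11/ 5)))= -15540/ 53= -293.21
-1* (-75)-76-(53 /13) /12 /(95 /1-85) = -1613 /1560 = -1.03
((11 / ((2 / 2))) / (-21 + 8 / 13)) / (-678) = 0.00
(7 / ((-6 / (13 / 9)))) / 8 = -91 / 432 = -0.21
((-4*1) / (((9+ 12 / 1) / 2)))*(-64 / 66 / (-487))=-256 / 337491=-0.00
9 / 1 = 9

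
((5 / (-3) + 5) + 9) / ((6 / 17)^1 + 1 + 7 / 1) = 1.48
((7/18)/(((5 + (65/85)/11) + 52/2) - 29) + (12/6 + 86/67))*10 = 8101115/233361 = 34.71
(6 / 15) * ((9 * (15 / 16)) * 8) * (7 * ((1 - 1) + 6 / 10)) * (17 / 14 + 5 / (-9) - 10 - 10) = -21933 / 10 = -2193.30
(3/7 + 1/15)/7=52/735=0.07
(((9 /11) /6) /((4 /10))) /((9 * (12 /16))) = 5 /99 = 0.05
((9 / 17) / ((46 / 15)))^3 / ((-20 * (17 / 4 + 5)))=-492075 / 17693835416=-0.00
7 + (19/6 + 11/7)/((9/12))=839/63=13.32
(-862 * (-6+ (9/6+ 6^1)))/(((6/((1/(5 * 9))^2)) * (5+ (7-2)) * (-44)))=0.00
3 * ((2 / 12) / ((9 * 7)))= 1 / 126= 0.01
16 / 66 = 8 / 33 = 0.24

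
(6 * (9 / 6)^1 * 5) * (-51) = -2295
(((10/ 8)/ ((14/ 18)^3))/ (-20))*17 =-12393/ 5488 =-2.26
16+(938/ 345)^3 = 1482311672/ 41063625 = 36.10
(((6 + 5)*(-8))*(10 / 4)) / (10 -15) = 44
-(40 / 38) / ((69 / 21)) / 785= -28 / 68609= -0.00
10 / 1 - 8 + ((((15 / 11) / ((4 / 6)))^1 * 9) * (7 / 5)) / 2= 655 / 44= 14.89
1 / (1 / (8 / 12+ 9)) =29 / 3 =9.67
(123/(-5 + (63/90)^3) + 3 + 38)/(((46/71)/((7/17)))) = 33764689/3641774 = 9.27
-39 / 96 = -13 / 32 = -0.41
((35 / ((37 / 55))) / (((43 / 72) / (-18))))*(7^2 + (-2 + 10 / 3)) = -125571600 / 1591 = -78926.21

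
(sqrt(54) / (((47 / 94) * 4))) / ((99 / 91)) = 91 * sqrt(6) / 66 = 3.38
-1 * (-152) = 152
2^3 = 8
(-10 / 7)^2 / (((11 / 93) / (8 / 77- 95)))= -67955100 / 41503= -1637.35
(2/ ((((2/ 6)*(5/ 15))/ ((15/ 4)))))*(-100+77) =-3105/ 2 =-1552.50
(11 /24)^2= 121 /576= 0.21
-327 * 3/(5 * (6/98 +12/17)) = -90797/355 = -255.77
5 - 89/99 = 406/99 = 4.10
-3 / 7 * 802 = -2406 / 7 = -343.71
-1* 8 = -8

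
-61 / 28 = -2.18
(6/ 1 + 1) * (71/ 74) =497/ 74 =6.72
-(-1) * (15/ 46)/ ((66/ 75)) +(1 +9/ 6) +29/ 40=36387/ 10120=3.60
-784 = -784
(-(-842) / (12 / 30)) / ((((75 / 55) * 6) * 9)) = 28.59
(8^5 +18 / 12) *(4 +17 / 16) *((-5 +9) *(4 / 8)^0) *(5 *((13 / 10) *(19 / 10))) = 1311238773 / 160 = 8195242.33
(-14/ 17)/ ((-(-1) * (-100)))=7/ 850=0.01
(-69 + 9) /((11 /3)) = -180 /11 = -16.36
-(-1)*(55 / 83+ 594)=49357 / 83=594.66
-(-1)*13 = 13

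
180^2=32400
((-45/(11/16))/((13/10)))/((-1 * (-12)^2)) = 50/143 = 0.35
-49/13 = -3.77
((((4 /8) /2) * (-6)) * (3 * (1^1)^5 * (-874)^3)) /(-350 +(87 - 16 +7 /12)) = -36051891696 /3341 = -10790748.79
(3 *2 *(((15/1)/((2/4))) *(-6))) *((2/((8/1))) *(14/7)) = -540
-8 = -8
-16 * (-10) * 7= 1120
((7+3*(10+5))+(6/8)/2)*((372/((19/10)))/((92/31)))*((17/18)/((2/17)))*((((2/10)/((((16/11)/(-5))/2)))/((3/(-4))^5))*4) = 642893.38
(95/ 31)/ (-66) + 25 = 51055/ 2046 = 24.95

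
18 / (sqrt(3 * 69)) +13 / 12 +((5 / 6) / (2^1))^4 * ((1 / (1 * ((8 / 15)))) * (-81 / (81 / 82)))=-98173 / 27648 +6 * sqrt(23) / 23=-2.30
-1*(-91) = 91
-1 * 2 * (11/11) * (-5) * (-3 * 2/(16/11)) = -165/4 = -41.25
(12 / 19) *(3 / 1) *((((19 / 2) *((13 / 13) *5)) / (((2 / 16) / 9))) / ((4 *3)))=540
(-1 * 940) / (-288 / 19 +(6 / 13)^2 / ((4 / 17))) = 603668 / 9153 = 65.95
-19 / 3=-6.33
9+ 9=18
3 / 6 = 1 / 2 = 0.50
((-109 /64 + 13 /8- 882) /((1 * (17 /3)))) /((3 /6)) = -169359 /544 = -311.32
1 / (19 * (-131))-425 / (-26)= 16.35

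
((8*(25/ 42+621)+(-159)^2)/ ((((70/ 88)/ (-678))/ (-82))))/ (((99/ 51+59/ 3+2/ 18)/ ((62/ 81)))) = 546027176090528/ 7327215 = 74520425.03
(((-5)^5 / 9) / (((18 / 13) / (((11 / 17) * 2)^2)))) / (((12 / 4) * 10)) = -983125 / 70227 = -14.00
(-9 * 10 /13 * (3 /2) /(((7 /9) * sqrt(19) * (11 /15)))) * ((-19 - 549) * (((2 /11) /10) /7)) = 2070360 * sqrt(19) /1464463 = 6.16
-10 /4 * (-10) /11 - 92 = -987 /11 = -89.73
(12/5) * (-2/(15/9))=-2.88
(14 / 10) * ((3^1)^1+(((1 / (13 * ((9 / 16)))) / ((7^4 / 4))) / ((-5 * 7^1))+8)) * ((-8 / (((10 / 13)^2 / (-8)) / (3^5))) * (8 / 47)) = 4859097130368 / 70529375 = 68894.66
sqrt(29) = 5.39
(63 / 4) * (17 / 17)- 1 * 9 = 27 / 4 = 6.75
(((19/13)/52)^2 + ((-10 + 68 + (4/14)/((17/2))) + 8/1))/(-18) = -1196986789/326280864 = -3.67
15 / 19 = 0.79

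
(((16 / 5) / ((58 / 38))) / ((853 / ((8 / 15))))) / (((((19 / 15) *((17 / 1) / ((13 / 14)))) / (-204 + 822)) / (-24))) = -12340224 / 14718515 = -0.84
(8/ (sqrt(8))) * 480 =960 * sqrt(2) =1357.65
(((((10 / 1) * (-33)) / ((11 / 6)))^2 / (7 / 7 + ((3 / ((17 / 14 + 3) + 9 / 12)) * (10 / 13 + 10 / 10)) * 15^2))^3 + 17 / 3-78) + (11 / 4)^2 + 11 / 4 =9632512081657368316035389 / 3992223761587960464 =2412818.68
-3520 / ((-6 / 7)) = 12320 / 3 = 4106.67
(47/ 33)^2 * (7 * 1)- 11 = 3.20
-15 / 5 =-3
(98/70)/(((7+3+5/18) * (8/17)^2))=18207/29600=0.62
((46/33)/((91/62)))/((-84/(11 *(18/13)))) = -0.17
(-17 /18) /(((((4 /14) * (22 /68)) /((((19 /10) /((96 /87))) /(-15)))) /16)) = 1114673 /59400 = 18.77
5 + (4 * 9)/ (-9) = 1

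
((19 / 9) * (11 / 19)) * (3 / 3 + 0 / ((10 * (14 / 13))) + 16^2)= 2827 / 9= 314.11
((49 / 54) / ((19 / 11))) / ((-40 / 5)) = -539 / 8208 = -0.07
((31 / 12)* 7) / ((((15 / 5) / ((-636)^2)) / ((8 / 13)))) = 19505696 / 13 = 1500438.15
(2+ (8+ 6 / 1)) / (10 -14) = -4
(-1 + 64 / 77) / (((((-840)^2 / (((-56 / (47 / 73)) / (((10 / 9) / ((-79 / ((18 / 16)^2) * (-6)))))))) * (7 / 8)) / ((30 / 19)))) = 9596288 / 758090025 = 0.01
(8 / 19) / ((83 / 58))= 464 / 1577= 0.29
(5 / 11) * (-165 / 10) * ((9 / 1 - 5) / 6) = -5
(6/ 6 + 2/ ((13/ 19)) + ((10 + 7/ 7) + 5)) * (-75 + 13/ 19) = -365708/ 247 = -1480.60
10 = 10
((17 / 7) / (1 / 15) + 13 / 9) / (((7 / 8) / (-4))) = -76352 / 441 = -173.13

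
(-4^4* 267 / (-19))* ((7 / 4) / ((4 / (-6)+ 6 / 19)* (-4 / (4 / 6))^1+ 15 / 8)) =956928 / 605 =1581.70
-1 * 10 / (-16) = 0.62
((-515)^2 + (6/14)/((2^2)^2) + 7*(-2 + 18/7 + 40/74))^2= 1208075253432804289/17172736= 70348443802.60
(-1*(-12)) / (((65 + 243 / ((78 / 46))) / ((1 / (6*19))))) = 13 / 25726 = 0.00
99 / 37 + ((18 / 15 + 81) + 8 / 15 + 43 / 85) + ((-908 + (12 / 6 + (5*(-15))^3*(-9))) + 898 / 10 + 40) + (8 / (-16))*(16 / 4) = 3796182.71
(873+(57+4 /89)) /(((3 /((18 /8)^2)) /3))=3352347 /712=4708.35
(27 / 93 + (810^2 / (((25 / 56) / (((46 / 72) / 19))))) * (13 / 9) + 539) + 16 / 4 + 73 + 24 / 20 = 212039429 / 2945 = 71999.81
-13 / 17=-0.76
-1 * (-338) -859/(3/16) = -12730/3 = -4243.33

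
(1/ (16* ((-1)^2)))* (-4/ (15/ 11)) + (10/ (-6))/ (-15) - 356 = -64093/ 180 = -356.07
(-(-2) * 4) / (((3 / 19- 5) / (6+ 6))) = -456 / 23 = -19.83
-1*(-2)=2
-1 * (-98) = 98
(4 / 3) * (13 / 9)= 52 / 27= 1.93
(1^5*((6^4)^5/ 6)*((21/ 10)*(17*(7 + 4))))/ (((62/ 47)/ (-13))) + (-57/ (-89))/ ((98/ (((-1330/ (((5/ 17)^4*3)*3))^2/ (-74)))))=-101559696421187207864623322389/ 43066265625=-2358219245325782942.54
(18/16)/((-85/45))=-81/136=-0.60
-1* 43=-43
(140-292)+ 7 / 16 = -2425 / 16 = -151.56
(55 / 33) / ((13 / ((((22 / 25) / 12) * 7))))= 77 / 1170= 0.07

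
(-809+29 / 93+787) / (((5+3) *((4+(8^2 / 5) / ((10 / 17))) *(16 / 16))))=-50425 / 479136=-0.11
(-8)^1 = -8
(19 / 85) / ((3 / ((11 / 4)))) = 209 / 1020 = 0.20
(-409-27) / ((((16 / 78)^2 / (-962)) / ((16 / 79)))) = 159489018 / 79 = 2018848.33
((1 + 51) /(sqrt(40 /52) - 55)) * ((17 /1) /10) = -63206 /39315 - 442 * sqrt(130) /196575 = -1.63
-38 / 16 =-19 / 8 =-2.38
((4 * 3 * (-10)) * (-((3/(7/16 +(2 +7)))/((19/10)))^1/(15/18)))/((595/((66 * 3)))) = 2737152/341411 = 8.02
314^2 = 98596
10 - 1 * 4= 6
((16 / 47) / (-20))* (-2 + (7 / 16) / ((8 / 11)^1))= 179 / 7520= 0.02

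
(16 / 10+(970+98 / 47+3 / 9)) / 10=97.40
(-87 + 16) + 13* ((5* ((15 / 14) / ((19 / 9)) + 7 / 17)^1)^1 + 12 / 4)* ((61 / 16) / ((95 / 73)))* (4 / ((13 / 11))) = 1560611473 / 1718360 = 908.20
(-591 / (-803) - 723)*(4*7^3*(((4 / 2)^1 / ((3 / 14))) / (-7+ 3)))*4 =7426811616 / 803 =9248831.40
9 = 9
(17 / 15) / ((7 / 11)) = 187 / 105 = 1.78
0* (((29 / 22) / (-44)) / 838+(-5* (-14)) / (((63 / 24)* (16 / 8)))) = 0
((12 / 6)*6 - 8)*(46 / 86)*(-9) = -828 / 43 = -19.26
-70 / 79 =-0.89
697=697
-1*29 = -29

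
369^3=50243409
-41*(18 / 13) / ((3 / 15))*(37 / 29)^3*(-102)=19064776140 / 317057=60130.44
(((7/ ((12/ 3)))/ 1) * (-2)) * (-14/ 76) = 49/ 76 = 0.64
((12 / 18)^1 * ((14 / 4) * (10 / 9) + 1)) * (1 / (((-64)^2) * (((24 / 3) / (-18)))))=-11 / 6144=-0.00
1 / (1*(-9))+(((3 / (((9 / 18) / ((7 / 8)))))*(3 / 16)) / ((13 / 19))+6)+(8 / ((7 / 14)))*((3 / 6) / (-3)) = 34901 / 7488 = 4.66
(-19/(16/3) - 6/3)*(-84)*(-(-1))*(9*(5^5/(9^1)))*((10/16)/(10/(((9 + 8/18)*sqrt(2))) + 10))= 84903.06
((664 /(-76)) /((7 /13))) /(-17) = 2158 /2261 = 0.95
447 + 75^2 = 6072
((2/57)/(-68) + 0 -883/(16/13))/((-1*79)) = 11123159/1224816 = 9.08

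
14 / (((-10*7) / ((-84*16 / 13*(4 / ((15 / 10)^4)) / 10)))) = 14336 / 8775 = 1.63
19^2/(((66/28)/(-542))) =-2739268/33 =-83008.12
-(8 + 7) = -15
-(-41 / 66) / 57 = 41 / 3762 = 0.01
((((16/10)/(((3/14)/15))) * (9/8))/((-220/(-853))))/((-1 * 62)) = -53739/6820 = -7.88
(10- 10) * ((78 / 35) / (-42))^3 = 0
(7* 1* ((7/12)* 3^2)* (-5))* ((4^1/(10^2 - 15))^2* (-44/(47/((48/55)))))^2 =-346816512/576555903125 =-0.00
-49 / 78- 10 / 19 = -1711 / 1482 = -1.15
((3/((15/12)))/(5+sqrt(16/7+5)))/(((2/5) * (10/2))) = 21/62 - 3 * sqrt(357)/310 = 0.16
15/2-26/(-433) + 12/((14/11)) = 102985/6062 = 16.99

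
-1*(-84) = 84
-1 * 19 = -19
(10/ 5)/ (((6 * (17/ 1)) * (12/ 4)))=1/ 153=0.01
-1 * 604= -604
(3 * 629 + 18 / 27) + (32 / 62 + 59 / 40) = 7029527 / 3720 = 1889.66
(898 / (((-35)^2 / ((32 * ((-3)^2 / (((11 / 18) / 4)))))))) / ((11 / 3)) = 55862784 / 148225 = 376.88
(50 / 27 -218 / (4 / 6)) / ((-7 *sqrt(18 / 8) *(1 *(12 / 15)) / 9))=348.37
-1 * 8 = -8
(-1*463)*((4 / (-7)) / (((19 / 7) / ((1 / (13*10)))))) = 926 / 1235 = 0.75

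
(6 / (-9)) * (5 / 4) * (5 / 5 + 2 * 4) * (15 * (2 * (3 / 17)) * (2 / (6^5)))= -25 / 2448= -0.01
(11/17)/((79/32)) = 0.26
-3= -3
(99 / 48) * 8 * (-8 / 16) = -33 / 4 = -8.25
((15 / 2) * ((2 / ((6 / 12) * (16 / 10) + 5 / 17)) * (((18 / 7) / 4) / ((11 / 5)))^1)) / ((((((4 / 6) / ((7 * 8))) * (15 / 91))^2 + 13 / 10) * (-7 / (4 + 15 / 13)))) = -32649435000 / 14390234441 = -2.27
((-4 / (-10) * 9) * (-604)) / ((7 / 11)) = -119592 / 35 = -3416.91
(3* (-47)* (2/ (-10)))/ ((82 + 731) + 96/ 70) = 329/ 9501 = 0.03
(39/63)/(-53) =-13/1113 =-0.01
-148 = -148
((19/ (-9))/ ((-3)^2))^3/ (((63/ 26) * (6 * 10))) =-89167/ 1004423490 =-0.00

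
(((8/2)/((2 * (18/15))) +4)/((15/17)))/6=1.07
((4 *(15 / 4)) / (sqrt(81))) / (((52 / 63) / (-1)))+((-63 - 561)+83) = -543.02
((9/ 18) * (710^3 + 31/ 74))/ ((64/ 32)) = 26485414031/ 296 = 89477750.10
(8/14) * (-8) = -32/7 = -4.57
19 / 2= 9.50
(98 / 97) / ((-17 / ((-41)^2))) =-164738 / 1649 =-99.90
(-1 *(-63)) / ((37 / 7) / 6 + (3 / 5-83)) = -13230 / 17119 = -0.77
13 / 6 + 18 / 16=79 / 24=3.29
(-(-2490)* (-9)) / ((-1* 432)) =51.88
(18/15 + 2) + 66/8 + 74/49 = 12701/980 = 12.96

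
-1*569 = -569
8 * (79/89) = 632/89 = 7.10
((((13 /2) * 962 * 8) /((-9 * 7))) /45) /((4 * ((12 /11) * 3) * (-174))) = 68783 /8879220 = 0.01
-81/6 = -13.50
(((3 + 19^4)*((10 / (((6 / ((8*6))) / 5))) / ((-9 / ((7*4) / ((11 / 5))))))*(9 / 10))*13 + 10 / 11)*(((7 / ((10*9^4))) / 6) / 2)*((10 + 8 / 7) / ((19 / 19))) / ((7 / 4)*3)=-24667726694 / 1515591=-16275.98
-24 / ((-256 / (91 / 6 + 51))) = 397 / 64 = 6.20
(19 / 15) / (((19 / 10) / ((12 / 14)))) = 4 / 7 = 0.57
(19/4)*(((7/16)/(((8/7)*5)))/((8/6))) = 2793/10240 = 0.27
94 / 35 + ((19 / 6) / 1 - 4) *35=-5561 / 210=-26.48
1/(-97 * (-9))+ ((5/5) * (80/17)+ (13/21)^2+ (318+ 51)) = 272041795/727209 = 374.09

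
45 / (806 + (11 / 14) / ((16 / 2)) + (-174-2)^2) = 1008 / 711919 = 0.00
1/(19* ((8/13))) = 13/152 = 0.09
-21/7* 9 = -27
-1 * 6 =-6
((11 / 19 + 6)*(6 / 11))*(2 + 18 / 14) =11.79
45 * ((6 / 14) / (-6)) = -45 / 14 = -3.21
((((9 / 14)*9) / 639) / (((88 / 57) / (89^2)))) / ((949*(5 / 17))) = 69079041 / 415054640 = 0.17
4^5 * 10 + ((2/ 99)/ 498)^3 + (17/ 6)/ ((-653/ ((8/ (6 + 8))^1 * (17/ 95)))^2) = 28924991158894985488910239393/ 2824706167841672951881275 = 10240.00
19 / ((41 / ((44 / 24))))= 209 / 246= 0.85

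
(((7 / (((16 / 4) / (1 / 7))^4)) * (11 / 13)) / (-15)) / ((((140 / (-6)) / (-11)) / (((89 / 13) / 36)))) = -10769 / 186978355200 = -0.00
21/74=0.28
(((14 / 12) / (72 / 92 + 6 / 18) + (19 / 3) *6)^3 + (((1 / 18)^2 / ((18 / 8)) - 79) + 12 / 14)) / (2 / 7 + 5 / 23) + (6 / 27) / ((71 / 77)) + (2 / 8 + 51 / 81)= 5275029396499759 / 44641516392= 118164.21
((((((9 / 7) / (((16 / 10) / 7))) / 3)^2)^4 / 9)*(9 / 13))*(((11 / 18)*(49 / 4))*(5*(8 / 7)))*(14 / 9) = 85271484375 / 109051904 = 781.93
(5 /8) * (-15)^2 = 1125 /8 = 140.62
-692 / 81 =-8.54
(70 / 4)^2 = 1225 / 4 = 306.25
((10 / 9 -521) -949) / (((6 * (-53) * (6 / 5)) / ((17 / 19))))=280925 / 81567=3.44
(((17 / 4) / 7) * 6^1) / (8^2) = 51 / 896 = 0.06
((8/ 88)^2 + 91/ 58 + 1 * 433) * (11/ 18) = 265.57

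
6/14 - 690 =-4827/7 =-689.57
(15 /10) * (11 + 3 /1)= 21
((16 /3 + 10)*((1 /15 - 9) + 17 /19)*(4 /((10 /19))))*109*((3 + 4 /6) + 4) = -528405404 /675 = -782822.82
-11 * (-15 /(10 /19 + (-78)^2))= 3135 /115606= 0.03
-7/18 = -0.39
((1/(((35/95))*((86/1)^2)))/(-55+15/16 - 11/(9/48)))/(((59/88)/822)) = -16492608/4132039807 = -0.00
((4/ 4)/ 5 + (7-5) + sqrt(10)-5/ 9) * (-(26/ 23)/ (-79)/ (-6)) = -13 * sqrt(10)/ 5451-962/ 245295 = -0.01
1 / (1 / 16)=16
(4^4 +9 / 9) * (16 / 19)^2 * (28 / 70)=131584 / 1805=72.90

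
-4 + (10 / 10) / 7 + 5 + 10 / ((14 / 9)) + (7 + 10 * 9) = 732 / 7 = 104.57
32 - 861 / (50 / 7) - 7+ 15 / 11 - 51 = -79847 / 550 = -145.18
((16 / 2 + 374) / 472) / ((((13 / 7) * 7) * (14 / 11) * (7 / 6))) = 6303 / 150332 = 0.04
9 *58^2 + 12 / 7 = 211944 / 7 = 30277.71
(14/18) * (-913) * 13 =-83083/9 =-9231.44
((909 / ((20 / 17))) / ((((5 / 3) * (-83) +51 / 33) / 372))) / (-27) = 1756491 / 22570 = 77.82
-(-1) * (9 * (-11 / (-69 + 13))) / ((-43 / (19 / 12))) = -627 / 9632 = -0.07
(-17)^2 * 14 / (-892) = -2023 / 446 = -4.54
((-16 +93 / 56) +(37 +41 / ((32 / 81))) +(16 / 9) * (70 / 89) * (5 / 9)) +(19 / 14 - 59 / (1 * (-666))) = 7687471399 / 59748192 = 128.66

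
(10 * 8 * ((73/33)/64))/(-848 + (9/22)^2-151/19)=-76285/23609259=-0.00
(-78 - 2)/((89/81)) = -6480/89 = -72.81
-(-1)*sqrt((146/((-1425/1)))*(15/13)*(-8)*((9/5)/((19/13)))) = 12*sqrt(73)/95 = 1.08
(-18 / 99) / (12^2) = -1 / 792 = -0.00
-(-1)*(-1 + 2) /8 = 1 /8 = 0.12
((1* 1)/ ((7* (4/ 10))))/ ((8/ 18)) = 45/ 56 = 0.80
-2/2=-1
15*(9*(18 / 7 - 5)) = -2295 / 7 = -327.86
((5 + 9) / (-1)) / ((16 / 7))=-49 / 8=-6.12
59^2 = 3481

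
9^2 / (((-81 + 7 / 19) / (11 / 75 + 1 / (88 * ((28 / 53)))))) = -15943527 / 94371200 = -0.17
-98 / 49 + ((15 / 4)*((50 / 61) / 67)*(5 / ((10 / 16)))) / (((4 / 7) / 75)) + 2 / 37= 6990111 / 151219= 46.23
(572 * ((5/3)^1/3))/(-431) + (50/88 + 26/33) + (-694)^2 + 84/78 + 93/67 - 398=481241.08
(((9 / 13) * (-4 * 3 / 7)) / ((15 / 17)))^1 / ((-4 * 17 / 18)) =162 / 455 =0.36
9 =9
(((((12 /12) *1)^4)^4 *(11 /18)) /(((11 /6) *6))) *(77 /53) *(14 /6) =539 /2862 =0.19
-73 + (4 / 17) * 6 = -1217 / 17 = -71.59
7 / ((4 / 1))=7 / 4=1.75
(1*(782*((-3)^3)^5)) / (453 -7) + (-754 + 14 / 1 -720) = -5610748217 / 223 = -25160305.91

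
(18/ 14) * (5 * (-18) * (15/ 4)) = -433.93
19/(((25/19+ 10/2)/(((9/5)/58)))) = 0.09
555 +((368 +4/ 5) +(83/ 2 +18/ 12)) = 4834/ 5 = 966.80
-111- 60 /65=-1455 /13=-111.92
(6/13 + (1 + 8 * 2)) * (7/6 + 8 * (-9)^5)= -643396315/78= -8248670.71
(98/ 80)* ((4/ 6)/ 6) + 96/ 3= 11569/ 360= 32.14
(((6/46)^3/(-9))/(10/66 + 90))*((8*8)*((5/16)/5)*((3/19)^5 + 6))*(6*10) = -70599689424/17925384437135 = -0.00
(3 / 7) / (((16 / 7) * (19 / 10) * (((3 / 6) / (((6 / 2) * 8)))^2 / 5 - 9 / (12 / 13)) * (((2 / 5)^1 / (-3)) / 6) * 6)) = 162000 / 2134061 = 0.08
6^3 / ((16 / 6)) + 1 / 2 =163 / 2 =81.50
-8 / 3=-2.67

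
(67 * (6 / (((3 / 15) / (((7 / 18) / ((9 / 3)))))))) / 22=2345 / 198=11.84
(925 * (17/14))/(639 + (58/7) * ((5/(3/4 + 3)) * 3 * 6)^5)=3145/184734666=0.00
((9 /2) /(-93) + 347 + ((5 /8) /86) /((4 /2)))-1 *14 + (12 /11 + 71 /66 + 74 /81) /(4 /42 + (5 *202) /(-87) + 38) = 3093754111153 /9288557280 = 333.07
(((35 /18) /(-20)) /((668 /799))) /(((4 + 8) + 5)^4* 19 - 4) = -5593 /76323301920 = -0.00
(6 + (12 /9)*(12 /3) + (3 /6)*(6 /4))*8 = 290 /3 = 96.67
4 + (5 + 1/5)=46/5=9.20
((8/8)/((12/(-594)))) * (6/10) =-297/10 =-29.70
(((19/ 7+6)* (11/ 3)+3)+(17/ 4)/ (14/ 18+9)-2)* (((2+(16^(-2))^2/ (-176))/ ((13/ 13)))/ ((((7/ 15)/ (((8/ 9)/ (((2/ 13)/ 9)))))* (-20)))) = -74012624358231/ 198944227328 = -372.03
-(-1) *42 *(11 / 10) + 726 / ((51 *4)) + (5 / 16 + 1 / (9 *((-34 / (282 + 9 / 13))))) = 2606783 / 53040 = 49.15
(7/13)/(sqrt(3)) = 7*sqrt(3)/39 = 0.31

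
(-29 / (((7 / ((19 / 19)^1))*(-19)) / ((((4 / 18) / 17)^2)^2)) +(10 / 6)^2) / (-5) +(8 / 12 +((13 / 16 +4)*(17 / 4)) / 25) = 108358609884977 / 116610416596800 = 0.93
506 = 506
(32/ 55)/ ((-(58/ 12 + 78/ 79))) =-15168/ 151745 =-0.10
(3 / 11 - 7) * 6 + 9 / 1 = -345 / 11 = -31.36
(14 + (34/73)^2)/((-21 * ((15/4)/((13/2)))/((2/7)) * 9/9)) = -0.34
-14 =-14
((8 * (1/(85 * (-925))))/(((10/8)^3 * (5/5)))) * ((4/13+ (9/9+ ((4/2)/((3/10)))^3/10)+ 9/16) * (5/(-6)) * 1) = 2830448/2069803125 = 0.00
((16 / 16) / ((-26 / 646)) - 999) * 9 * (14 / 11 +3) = -511830 / 13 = -39371.54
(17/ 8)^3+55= 33073/ 512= 64.60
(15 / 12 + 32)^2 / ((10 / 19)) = 336091 / 160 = 2100.57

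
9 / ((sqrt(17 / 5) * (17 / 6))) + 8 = 54 * sqrt(85) / 289 + 8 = 9.72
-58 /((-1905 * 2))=29 /1905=0.02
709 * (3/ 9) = 709/ 3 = 236.33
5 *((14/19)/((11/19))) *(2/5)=2.55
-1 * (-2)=2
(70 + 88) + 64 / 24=482 / 3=160.67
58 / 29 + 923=925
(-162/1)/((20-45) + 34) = -18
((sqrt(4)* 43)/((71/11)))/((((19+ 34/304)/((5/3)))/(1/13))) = 0.09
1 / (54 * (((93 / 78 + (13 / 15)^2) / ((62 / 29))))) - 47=-46467691 / 989103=-46.98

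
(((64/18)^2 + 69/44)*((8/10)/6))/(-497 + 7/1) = -1447/374220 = -0.00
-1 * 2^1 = -2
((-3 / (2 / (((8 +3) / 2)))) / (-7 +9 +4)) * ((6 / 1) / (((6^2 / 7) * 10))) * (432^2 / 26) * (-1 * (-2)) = -149688 / 65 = -2302.89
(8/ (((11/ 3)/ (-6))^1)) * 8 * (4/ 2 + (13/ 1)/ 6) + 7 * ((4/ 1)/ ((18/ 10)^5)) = -282472700/ 649539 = -434.88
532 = 532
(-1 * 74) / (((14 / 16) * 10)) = -296 / 35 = -8.46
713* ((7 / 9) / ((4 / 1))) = 4991 / 36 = 138.64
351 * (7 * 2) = 4914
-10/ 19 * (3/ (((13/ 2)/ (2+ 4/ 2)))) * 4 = -960/ 247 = -3.89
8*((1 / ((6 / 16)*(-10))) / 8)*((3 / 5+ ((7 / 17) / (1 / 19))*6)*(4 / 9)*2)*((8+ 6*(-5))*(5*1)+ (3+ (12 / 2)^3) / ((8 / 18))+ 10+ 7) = -1914536 / 425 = -4504.79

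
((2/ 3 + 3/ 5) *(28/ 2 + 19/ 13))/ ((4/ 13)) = 1273/ 20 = 63.65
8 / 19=0.42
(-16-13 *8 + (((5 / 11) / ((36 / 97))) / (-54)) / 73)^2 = 35090402736705625 / 2436820905024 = 14400.07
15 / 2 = 7.50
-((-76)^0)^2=-1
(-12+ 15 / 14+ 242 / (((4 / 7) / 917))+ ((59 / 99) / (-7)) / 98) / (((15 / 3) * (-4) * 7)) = -26373625681 / 9507960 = -2773.85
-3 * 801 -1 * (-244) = -2159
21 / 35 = 3 / 5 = 0.60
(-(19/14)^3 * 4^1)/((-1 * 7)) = 6859/4802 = 1.43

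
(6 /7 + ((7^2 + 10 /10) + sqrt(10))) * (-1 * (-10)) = 10 * sqrt(10) + 3560 /7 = 540.19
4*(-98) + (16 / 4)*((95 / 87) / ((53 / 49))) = -1788892 / 4611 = -387.96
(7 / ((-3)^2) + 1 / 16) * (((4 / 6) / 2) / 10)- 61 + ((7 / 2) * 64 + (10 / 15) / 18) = 704441 / 4320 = 163.07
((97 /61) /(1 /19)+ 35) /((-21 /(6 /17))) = -468 /427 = -1.10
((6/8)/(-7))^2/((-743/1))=-9/582512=-0.00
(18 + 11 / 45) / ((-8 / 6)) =-821 / 60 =-13.68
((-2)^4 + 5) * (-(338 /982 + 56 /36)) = -58765 /1473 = -39.89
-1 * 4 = -4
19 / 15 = 1.27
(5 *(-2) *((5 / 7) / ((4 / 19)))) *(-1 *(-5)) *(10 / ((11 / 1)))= -11875 / 77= -154.22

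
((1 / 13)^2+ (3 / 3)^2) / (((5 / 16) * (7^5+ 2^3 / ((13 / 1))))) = 544 / 2840487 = 0.00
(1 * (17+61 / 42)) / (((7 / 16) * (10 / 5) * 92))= 775 / 3381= 0.23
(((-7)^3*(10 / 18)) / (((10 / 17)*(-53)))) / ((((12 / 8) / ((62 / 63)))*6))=0.67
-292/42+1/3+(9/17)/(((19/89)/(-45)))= -801842/6783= -118.21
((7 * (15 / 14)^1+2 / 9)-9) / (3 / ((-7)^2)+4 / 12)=-1127 / 348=-3.24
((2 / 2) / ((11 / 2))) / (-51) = -2 / 561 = -0.00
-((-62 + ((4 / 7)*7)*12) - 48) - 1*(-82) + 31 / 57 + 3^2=8752 / 57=153.54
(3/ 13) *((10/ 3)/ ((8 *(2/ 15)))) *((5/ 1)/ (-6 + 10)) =375/ 416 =0.90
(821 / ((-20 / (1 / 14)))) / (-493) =821 / 138040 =0.01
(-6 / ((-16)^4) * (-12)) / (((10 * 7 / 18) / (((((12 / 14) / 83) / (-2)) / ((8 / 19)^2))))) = -87723 / 10661396480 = -0.00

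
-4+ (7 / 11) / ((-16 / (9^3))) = -5807 / 176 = -32.99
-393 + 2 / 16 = -3143 / 8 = -392.88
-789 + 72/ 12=-783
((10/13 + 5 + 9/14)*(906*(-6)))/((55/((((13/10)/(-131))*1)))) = 1585953/252175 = 6.29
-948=-948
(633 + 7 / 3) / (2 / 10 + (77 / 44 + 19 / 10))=38120 / 231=165.02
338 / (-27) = -338 / 27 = -12.52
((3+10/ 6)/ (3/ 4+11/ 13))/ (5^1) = 728/ 1245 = 0.58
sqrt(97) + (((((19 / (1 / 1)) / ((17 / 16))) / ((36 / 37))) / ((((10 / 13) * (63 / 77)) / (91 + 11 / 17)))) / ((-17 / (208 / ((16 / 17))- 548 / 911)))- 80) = -63039960342212 / 1812675915 + sqrt(97) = -34767.44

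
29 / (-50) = -29 / 50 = -0.58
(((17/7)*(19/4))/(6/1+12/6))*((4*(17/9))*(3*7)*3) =5491/8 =686.38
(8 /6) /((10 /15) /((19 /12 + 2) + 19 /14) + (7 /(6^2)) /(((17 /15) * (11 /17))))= 73040 /21917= 3.33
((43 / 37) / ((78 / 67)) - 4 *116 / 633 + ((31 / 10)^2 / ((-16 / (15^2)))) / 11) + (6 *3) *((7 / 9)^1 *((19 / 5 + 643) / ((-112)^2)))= -126135297 / 11164010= -11.30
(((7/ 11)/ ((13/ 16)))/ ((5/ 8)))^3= 719323136/ 365525875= 1.97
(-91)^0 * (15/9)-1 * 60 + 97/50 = -8459/150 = -56.39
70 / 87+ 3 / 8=821 / 696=1.18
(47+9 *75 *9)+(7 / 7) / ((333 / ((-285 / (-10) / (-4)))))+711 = 6067685 / 888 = 6832.98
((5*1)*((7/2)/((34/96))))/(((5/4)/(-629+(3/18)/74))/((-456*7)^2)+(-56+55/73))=-11632383533836800/13005998817126557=-0.89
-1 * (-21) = 21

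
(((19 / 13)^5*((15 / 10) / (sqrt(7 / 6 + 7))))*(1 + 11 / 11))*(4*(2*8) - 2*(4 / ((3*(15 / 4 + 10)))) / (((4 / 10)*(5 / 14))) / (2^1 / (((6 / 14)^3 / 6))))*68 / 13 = 87111698345376*sqrt(6) / 91057751785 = 2343.34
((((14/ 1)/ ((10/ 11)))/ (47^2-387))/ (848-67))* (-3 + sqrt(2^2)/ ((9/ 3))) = -49/ 1940430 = -0.00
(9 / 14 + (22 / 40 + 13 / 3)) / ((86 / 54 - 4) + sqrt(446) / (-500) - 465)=-0.01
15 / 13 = 1.15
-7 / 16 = -0.44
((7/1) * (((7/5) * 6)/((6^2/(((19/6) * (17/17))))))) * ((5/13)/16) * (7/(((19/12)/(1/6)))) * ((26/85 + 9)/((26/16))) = 271313/517140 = 0.52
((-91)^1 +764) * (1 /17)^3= 673 /4913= 0.14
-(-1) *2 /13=2 /13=0.15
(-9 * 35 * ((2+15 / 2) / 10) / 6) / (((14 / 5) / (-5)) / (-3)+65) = -0.77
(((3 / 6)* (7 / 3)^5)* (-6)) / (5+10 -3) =-16807 / 972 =-17.29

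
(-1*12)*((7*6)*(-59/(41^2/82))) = 1450.54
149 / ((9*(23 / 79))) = 11771 / 207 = 56.86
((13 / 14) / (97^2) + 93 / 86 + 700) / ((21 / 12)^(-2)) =13898774463 / 6473392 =2147.06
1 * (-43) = -43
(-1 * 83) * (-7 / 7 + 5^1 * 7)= -2822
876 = 876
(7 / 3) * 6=14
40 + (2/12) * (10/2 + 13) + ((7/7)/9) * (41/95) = 36806/855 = 43.05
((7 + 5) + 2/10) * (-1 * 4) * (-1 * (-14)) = -3416/5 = -683.20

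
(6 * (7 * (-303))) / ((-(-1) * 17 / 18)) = -229068 / 17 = -13474.59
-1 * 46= -46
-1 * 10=-10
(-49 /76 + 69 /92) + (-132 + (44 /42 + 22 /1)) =-43430 /399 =-108.85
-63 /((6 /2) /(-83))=1743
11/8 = 1.38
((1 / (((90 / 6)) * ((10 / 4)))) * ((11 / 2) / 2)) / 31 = 11 / 4650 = 0.00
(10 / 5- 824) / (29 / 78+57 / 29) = -1859364 / 5287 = -351.69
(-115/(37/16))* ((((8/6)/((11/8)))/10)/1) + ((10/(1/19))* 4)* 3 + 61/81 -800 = 48657011/32967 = 1475.93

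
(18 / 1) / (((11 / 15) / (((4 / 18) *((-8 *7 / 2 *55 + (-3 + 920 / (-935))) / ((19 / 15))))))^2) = 3751295653125000 / 1527480889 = 2455870.76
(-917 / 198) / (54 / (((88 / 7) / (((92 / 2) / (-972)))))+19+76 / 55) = -18340 / 79907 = -0.23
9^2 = 81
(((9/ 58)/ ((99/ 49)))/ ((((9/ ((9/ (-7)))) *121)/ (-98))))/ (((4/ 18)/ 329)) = 1015623/ 77198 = 13.16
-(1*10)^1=-10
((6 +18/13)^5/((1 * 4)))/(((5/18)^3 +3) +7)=11888133931008/21700219385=547.83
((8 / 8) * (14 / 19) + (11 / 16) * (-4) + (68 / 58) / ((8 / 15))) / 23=102 / 12673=0.01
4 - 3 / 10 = 37 / 10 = 3.70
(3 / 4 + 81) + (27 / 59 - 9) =17277 / 236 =73.21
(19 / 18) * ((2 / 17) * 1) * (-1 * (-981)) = 2071 / 17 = 121.82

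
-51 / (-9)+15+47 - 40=27.67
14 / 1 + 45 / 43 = 647 / 43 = 15.05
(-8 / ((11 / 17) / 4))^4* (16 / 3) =1401249857536 / 43923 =31902416.90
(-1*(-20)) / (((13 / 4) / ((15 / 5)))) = 240 / 13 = 18.46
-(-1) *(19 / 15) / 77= 19 / 1155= 0.02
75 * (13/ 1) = 975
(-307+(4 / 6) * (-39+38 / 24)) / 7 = -5975 / 126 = -47.42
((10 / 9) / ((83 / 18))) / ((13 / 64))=1280 / 1079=1.19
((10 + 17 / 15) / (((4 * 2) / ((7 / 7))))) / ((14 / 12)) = 167 / 140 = 1.19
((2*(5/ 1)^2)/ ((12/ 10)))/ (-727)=-125/ 2181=-0.06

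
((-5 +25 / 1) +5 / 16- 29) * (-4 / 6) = 139 / 24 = 5.79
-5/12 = -0.42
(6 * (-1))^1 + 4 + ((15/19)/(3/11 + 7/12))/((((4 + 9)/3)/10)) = 3578/27911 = 0.13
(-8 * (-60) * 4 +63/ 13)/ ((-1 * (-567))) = 8341/ 2457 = 3.39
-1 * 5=-5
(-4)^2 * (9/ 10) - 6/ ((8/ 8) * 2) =57/ 5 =11.40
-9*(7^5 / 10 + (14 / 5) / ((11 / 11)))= -30303 / 2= -15151.50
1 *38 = 38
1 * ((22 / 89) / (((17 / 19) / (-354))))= -97.80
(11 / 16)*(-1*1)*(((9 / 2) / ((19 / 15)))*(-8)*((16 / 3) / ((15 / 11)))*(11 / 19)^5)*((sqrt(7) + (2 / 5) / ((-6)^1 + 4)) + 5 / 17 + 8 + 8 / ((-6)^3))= 233846052*sqrt(7) / 47045881 + 1441349115844 / 35990098965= 53.20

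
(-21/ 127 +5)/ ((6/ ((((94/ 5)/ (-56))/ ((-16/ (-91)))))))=-187577/ 121920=-1.54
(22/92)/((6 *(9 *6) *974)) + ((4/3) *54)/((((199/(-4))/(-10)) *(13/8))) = 334460096297/37554175152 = 8.91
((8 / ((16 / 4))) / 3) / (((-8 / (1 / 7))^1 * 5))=-1 / 420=-0.00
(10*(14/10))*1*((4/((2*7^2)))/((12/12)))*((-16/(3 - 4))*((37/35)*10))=4736/49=96.65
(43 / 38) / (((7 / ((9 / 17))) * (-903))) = -3 / 31654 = -0.00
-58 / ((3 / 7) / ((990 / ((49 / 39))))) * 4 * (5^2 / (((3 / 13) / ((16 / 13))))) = -398112000 / 7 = -56873142.86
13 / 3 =4.33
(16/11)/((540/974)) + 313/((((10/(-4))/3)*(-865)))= 3927806/1284525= 3.06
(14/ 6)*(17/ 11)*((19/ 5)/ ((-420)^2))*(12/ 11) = 323/ 3811500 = 0.00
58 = 58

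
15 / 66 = 5 / 22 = 0.23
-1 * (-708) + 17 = 725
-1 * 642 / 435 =-214 / 145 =-1.48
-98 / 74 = -49 / 37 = -1.32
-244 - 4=-248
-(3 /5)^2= -9 /25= -0.36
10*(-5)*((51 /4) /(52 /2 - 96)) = 255 /28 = 9.11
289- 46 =243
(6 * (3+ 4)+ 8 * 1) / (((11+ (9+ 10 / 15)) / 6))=450 / 31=14.52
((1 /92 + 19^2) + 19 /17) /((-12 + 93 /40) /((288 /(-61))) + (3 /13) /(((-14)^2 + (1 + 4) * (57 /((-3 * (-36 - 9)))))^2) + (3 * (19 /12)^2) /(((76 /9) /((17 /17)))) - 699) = -7490235824618560 /14397249691896719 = -0.52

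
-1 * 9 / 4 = -9 / 4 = -2.25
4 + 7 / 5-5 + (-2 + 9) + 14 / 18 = 368 / 45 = 8.18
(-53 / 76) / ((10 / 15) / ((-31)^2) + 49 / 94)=-1.34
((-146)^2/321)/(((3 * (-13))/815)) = -17372540/12519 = -1387.69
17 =17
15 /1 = 15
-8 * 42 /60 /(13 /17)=-476 /65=-7.32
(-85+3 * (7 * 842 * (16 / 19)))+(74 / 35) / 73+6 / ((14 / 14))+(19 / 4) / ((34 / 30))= 48906278073 / 3301060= 14815.33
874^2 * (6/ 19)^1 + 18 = 241242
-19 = -19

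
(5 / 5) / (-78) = -1 / 78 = -0.01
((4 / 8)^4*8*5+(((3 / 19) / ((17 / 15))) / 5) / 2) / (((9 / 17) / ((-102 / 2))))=-13804 / 57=-242.18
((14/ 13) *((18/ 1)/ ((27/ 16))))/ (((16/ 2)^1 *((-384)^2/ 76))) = 0.00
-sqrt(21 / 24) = -sqrt(14) / 4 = -0.94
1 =1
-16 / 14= -1.14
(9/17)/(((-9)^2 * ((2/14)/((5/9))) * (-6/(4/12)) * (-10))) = 7/49572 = 0.00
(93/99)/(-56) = -31/1848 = -0.02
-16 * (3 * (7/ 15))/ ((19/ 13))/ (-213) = 1456/ 20235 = 0.07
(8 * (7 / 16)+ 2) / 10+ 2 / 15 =41 / 60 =0.68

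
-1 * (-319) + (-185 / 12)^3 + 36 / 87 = -167610661 / 50112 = -3344.72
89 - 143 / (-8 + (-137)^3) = 17603944 / 197797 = 89.00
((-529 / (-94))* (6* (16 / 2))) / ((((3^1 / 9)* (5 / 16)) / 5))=609408 / 47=12966.13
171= 171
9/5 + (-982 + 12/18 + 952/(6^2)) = -42889/45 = -953.09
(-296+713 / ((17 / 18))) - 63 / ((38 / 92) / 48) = -2216530 / 323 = -6862.32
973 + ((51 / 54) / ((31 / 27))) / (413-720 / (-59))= 1513401371 / 1555394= 973.00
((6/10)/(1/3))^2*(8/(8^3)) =81/1600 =0.05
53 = 53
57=57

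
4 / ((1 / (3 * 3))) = 36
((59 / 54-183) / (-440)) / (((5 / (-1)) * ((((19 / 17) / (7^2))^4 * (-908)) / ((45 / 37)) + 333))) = -429963376278653 / 1731600613772608560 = -0.00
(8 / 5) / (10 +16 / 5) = 4 / 33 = 0.12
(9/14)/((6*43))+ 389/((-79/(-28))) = 137.88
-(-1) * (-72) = -72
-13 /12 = -1.08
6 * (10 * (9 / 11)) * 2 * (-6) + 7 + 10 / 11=-6393 / 11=-581.18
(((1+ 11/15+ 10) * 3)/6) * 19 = 1672/15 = 111.47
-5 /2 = -2.50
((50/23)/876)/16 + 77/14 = 886537/161184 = 5.50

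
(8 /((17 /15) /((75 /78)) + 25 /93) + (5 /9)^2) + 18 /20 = 30601211 /4543290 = 6.74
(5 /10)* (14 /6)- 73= -431 /6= -71.83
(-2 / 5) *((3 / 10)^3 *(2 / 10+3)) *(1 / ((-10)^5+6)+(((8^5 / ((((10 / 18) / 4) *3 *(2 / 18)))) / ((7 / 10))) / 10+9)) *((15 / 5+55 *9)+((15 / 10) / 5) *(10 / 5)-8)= -46878919657209882 / 27342109375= -1714531.93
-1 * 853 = -853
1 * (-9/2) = -9/2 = -4.50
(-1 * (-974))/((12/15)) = 2435/2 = 1217.50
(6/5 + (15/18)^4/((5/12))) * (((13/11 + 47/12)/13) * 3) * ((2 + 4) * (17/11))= 14564393/566280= 25.72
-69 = -69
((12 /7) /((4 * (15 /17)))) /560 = 17 /19600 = 0.00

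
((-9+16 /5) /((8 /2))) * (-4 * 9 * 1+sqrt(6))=48.65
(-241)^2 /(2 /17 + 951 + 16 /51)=2962131 /48523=61.05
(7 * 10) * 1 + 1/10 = 70.10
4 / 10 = 2 / 5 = 0.40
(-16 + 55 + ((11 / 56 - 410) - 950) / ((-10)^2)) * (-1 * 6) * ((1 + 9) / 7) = -426753 / 1960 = -217.73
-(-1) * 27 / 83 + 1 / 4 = 191 / 332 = 0.58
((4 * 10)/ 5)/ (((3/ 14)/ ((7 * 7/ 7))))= 784/ 3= 261.33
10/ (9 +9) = 5/ 9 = 0.56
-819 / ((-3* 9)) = 91 / 3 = 30.33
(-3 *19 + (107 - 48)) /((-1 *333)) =-2 /333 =-0.01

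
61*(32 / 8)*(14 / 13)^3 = 669536 / 2197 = 304.75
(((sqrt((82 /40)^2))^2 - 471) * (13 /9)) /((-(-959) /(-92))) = 55828981 /863100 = 64.68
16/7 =2.29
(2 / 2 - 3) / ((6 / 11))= -3.67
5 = 5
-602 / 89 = -6.76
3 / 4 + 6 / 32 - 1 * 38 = -593 / 16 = -37.06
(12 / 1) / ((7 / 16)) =192 / 7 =27.43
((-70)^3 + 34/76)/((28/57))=-39101949/56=-698249.09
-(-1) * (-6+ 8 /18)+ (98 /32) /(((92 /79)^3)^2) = -377882433190439 /87315120193536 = -4.33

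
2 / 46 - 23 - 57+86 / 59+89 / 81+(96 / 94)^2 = -18540017542 / 242806653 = -76.36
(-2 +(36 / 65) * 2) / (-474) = 29 / 15405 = 0.00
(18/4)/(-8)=-9/16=-0.56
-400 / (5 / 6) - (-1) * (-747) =-1227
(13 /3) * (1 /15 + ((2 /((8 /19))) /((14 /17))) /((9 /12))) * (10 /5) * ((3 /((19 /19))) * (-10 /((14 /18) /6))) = -762372 /49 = -15558.61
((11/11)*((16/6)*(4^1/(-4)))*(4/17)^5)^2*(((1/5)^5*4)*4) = 1073741824/56699828450128125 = 0.00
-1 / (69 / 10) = -0.14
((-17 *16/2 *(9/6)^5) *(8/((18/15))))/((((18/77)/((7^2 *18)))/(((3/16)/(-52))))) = 77931315/832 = 93667.45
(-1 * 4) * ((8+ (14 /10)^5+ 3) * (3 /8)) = -76773 /3125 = -24.57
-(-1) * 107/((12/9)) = 321/4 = 80.25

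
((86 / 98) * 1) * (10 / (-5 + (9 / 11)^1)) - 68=-79001 / 1127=-70.10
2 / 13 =0.15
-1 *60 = -60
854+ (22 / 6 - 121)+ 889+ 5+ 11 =4925 / 3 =1641.67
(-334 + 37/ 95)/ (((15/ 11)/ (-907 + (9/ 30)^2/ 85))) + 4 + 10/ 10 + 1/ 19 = 2687767080893/ 12112500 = 221900.27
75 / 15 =5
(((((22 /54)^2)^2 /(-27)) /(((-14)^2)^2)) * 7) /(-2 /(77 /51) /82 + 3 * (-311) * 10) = 6603091 /331353727970550768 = 0.00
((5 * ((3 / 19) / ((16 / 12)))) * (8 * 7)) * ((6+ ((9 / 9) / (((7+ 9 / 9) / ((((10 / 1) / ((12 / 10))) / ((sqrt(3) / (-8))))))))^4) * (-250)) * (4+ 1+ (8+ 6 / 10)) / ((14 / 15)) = -33574915000 / 513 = -65448177.39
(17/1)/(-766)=-17/766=-0.02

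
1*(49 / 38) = 49 / 38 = 1.29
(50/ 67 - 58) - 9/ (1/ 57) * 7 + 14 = -243495/ 67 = -3634.25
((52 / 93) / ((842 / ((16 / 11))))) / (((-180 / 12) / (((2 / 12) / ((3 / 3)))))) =-208 / 19380735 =-0.00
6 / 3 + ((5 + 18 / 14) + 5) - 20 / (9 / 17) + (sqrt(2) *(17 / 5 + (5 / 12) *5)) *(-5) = -329 *sqrt(2) / 12 - 1543 / 63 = -63.27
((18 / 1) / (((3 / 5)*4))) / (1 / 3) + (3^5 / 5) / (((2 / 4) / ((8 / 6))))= 1521 / 10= 152.10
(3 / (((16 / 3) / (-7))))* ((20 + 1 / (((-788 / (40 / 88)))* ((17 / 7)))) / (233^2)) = -185666355 / 127996958144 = -0.00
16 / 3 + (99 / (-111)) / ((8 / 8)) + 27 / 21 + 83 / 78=137197 / 20202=6.79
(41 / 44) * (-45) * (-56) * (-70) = -1808100 / 11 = -164372.73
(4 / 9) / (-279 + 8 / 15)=-0.00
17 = 17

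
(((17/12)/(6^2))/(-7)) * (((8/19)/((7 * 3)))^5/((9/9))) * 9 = -0.00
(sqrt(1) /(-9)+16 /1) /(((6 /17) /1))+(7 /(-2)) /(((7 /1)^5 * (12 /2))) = 11673653 /259308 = 45.02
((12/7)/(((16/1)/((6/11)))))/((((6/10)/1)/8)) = 60/77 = 0.78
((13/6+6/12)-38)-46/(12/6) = -175/3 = -58.33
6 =6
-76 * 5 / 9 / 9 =-380 / 81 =-4.69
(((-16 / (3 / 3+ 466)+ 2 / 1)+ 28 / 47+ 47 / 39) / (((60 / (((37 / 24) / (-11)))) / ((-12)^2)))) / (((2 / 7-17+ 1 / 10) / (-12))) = -3340334396 / 3650316241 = -0.92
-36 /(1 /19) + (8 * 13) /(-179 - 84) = -179996 /263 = -684.40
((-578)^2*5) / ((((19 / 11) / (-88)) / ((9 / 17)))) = -856041120 / 19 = -45054795.79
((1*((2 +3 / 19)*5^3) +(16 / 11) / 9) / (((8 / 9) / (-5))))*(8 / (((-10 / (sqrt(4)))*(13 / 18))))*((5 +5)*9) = 822439980 / 2717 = 302701.50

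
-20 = -20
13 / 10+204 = 2053 / 10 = 205.30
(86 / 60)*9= 129 / 10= 12.90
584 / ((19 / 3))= 1752 / 19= 92.21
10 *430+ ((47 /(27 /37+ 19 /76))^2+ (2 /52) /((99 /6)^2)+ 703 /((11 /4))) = 2040989115602 /297650925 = 6856.99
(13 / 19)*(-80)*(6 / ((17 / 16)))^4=-88332042240 / 1586899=-55663.30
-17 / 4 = -4.25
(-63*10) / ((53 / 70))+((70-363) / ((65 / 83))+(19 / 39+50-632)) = -18476156 / 10335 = -1787.73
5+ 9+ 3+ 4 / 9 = 157 / 9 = 17.44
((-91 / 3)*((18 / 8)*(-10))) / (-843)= -0.81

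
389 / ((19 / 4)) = 1556 / 19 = 81.89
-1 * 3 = -3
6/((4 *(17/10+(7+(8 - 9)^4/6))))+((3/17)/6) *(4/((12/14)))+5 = 71987/13566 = 5.31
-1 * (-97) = 97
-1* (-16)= 16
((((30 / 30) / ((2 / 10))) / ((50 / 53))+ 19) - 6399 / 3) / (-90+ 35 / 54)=569349 / 24125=23.60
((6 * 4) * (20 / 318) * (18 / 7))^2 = 2073600 / 137641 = 15.07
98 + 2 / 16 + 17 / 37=29181 / 296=98.58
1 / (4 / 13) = 13 / 4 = 3.25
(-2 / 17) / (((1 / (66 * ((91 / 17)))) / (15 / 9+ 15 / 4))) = -65065 / 289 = -225.14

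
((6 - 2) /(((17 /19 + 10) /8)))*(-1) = -608 /207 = -2.94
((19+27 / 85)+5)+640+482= 97437 / 85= 1146.32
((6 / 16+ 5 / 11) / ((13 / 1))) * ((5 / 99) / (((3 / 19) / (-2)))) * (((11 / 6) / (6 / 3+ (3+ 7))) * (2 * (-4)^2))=-6935 / 34749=-0.20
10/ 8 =5/ 4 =1.25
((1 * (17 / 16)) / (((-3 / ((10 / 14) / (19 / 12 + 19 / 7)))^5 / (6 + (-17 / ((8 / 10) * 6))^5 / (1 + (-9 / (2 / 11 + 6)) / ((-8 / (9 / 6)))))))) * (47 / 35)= 7430301115729375 / 23110539249215214216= 0.00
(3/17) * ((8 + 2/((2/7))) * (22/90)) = 0.65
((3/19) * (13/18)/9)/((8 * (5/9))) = 0.00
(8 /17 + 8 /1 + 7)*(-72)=-18936 /17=-1113.88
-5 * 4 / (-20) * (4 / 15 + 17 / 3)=89 / 15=5.93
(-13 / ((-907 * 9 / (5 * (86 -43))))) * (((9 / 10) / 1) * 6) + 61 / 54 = 145885 / 48978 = 2.98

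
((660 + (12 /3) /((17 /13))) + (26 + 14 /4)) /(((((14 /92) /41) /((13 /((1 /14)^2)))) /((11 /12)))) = 435824035.71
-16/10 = -8/5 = -1.60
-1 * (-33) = 33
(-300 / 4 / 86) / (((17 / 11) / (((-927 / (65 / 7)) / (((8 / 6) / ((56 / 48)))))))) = 7494795 / 152048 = 49.29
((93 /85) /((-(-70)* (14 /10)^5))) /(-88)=-0.00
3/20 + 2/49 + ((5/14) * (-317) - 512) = -612523/980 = -625.02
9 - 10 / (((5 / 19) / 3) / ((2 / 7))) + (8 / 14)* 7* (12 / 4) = -81 / 7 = -11.57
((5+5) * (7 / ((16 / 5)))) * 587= 102725 / 8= 12840.62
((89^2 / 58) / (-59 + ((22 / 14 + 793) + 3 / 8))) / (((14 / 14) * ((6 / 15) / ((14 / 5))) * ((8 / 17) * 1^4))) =6598193 / 2390354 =2.76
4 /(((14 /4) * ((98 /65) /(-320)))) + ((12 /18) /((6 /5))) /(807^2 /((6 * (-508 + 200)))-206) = -257572531640 /1061863173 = -242.57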